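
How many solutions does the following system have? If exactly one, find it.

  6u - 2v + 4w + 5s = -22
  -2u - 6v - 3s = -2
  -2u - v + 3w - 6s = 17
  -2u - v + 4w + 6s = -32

u = 1, v = 2, w = -1, s = -4

Row-reduce the augmented matrix:
R1 ← R1 / (6).
R2 ← R2 + 2·R1.
R3 ← R3 + 2·R1.
R4 ← R4 + 2·R1.
R2 ← R2 / (-20/3).
R1 ← R1 + 1/3·R2.
R3 ← R3 + 5/3·R2.
R4 ← R4 + 5/3·R2.
R3 ← R3 / (4).
R1 ← R1 − 3/5·R3.
R2 ← R2 + 1/5·R3.
R4 ← R4 − 5·R3.
R4 ← R4 / (13).
R1 ← R1 − 3/2·R4.
R3 ← R3 + 1·R4.
Reading off the reduced rows gives u = 1, v = 2, w = -1, s = -4.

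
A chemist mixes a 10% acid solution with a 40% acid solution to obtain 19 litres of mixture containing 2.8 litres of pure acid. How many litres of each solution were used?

litres of solution A: 16, litres of solution B: 3

Let a = litres of solution A, b = litres of solution B.
  a + b = 19
  (1/10)a + (2/5)b = 14/5
From equation 1: a = 19 − b.
Substitute into equation 2 and solve: b = 3.
Then a = 16.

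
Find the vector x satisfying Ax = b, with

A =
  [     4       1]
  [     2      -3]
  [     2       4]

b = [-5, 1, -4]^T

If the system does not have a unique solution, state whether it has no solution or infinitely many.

no solution

Row-reduce:
R1 ← R1 / (4).
R2 ← R2 − 2·R1.
R3 ← R3 − 2·R1.
R2 ← R2 / (-7/2).
R1 ← R1 − 1/4·R2.
R3 ← R3 − 7/2·R2.
Row 3 reduces to 0 = 2, a contradiction. The system is inconsistent.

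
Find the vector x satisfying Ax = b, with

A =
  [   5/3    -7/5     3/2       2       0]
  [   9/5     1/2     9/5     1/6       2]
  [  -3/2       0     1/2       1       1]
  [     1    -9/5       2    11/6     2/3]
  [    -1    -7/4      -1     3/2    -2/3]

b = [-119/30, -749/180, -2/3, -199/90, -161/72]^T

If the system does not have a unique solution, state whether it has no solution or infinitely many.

x_1 = -2, x_2 = -1/2, x_3 = 8/3, x_4 = -8/3, x_5 = -7/3

Row-reduce the augmented matrix:
R1 ← R1 / (5/3).
R2 ← R2 − 9/5·R1.
R3 ← R3 + 3/2·R1.
R4 ← R4 − 1·R1.
R5 ← R5 + 1·R1.
R2 ← R2 / (503/250).
R1 ← R1 + 21/25·R2.
R3 ← R3 + 63/50·R2.
R4 ← R4 + 24/25·R2.
R5 ← R5 + 259/100·R2.
R3 ← R3 / (3949/2012).
R1 ← R1 − 981/1006·R3.
R2 ← R2 − 45/503·R3.
R4 ← R4 − 1193/1006·R3.
R5 ← R5 − 265/2012·R3.
R4 ← R4 / (-29743/23694).
R1 ← R1 + 1592/3949·R4.
R2 ← R2 + 12575/11847·R4.
R3 ← R3 − 3122/3949·R4.
R5 ← R5 − 1417/47388·R4.
R5 ← R5 / (22472/12747).
R1 ← R1 + 1562/4249·R5.
R2 ← R2 − 8560/12747·R5.
R3 ← R3 − 796/607·R5.
R4 ← R4 + 880/4249·R5.
Reading off the reduced rows gives x_1 = -2, x_2 = -1/2, x_3 = 8/3, x_4 = -8/3, x_5 = -7/3.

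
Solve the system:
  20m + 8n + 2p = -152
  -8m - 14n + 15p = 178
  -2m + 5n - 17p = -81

m = -6, n = -5, p = 4

Row-reduce the augmented matrix:
R1 ← R1 / (20).
R2 ← R2 + 8·R1.
R3 ← R3 + 2·R1.
R2 ← R2 / (-54/5).
R1 ← R1 − 2/5·R2.
R3 ← R3 − 29/5·R2.
R3 ← R3 / (-449/54).
R1 ← R1 − 37/54·R3.
R2 ← R2 + 79/54·R3.
Reading off the reduced rows gives m = -6, n = -5, p = 4.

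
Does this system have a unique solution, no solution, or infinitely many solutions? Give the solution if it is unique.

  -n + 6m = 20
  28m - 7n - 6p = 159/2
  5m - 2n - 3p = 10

Row-reduce:
R1 ← R1 / (6).
R2 ← R2 − 28·R1.
R3 ← R3 − 5·R1.
R2 ← R2 / (-7/3).
R1 ← R1 + 1/6·R2.
R3 ← R3 + 7/6·R2.
Row 3 reduces to 0 = 1/4, a contradiction. The system is inconsistent.

no solution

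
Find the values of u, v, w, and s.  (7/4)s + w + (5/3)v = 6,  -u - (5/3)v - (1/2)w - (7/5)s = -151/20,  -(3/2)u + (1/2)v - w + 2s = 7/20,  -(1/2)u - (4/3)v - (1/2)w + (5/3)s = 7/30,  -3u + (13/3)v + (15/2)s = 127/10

Row-reduce the augmented matrix:
Swap R1 and R2.
R1 ← R1 / (-1).
R3 ← R3 + 3/2·R1.
R4 ← R4 + 1/2·R1.
R5 ← R5 + 3·R1.
R2 ← R2 / (5/3).
R1 ← R1 − 5/3·R2.
R3 ← R3 − 3·R2.
R4 ← R4 + 1/2·R2.
R5 ← R5 − 28/3·R2.
R3 ← R3 / (-41/20).
R1 ← R1 + 1/2·R3.
R2 ← R2 − 3/5·R3.
R4 ← R4 − 1/20·R3.
R5 ← R5 + 41/10·R3.
R4 ← R4 / (14341/4920).
R1 ← R1 + 477/820·R4.
R2 ← R2 − 1089/820·R4.
R3 ← R3 + 19/41·R4.
R5 reduces to 0 = 0, so the extra equation is consistent.
Reading off the reduced rows gives u = 5/2, v = 6/5, w = 1/2, s = 2.

u = 5/2, v = 6/5, w = 1/2, s = 2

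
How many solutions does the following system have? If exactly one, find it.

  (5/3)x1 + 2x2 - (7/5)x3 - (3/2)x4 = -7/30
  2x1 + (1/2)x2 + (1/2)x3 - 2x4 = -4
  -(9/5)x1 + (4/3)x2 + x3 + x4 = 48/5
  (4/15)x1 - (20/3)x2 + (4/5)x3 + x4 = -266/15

Row-reduce:
R1 ← R1 / (5/3).
R2 ← R2 − 2·R1.
R3 ← R3 + 9/5·R1.
R4 ← R4 − 4/15·R1.
R2 ← R2 / (-19/10).
R1 ← R1 − 6/5·R2.
R3 ← R3 − 262/75·R2.
R4 ← R4 + 524/75·R2.
R3 ← R3 / (4982/1425).
R1 ← R1 − 51/95·R3.
R2 ← R2 + 109/95·R3.
R4 ← R4 + 9964/1425·R3.
Row 4 reduces to 0 = 1, a contradiction. The system is inconsistent.

no solution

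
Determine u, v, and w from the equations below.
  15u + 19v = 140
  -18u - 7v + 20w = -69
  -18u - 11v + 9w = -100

u = 3, v = 5, w = 1

Row-reduce the augmented matrix:
R1 ← R1 / (15).
R2 ← R2 + 18·R1.
R3 ← R3 + 18·R1.
R2 ← R2 / (79/5).
R1 ← R1 − 19/15·R2.
R3 ← R3 − 59/5·R2.
R3 ← R3 / (-469/79).
R1 ← R1 + 380/237·R3.
R2 ← R2 − 100/79·R3.
Reading off the reduced rows gives u = 3, v = 5, w = 1.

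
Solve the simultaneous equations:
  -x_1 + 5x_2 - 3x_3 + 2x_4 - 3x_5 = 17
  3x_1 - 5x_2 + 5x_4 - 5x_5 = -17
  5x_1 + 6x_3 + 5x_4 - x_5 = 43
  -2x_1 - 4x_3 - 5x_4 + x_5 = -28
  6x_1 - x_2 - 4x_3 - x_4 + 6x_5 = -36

Row-reduce the augmented matrix:
R1 ← R1 / (-1).
R2 ← R2 − 3·R1.
R3 ← R3 − 5·R1.
R4 ← R4 + 2·R1.
R5 ← R5 − 6·R1.
R2 ← R2 / (10).
R1 ← R1 + 5·R2.
R3 ← R3 − 25·R2.
R4 ← R4 + 10·R2.
R5 ← R5 − 29·R2.
R3 ← R3 / (27/2).
R1 ← R1 + 3/2·R3.
R2 ← R2 + 9/10·R3.
R4 ← R4 + 7·R3.
R5 ← R5 − 41/10·R3.
R4 ← R4 / (-121/27).
R1 ← R1 − 19/9·R4.
R2 ← R2 − 4/15·R4.
R3 ← R3 + 25/27·R4.
R5 ← R5 + 2309/135·R4.
R5 ← R5 / (657/55).
R1 ← R1 + 6/11·R5.
R2 ← R2 − 2/55·R5.
R3 ← R3 − 9/11·R5.
R4 ← R4 + 7/11·R5.
Reading off the reduced rows gives x_1 = 1, x_2 = 6, x_3 = 6, x_4 = 0, x_5 = -2.

x_1 = 1, x_2 = 6, x_3 = 6, x_4 = 0, x_5 = -2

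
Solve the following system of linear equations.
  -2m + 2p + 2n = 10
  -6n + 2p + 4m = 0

Row-reduce:
R1 ← R1 / (-2).
R2 ← R2 − 4·R1.
R2 ← R2 / (-2).
R1 ← R1 + 1·R2.
Rank is 2 with 3 unknowns, leaving p free.

infinitely many solutions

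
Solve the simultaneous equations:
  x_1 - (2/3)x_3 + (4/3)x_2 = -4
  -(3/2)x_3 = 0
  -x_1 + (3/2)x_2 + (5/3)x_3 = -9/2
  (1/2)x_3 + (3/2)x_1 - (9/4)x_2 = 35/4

no solution

Row-reduce:
R3 ← R3 + 1·R1.
R4 ← R4 − 3/2·R1.
Swap R2 and R3.
R2 ← R2 / (17/6).
R1 ← R1 − 4/3·R2.
R4 ← R4 + 17/4·R2.
R3 ← R3 / (-3/2).
R1 ← R1 + 58/51·R3.
R2 ← R2 − 6/17·R3.
R4 ← R4 − 3·R3.
Row 4 reduces to 0 = 2, a contradiction. The system is inconsistent.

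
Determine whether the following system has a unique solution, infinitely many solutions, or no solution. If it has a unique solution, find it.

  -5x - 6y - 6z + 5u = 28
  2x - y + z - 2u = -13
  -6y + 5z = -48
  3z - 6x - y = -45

Row-reduce the augmented matrix:
R1 ← R1 / (-5).
R2 ← R2 − 2·R1.
R4 ← R4 + 6·R1.
R2 ← R2 / (-17/5).
R1 ← R1 − 6/5·R2.
R3 ← R3 + 6·R2.
R4 ← R4 − 31/5·R2.
R3 ← R3 / (127/17).
R1 ← R1 − 12/17·R3.
R2 ← R2 − 7/17·R3.
R4 ← R4 − 130/17·R3.
R4 ← R4 / (-6).
R1 ← R1 + 1·R4.
Reading off the reduced rows gives x = 4, y = 3, z = -6, u = 6.

x = 4, y = 3, z = -6, u = 6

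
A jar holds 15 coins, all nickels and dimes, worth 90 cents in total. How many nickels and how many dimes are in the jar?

Let n = nickels, d = dimes.
  n + d = 15
  5n + 10d = 90
From equation 1: n = 15 − d.
Substitute into equation 2 and solve: d = 3.
Then n = 12.

nickels: 12, dimes: 3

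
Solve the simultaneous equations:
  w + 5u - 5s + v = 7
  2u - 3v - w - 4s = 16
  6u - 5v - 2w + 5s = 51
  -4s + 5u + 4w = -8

u = 4, v = -2, w = -6, s = 1

Row-reduce the augmented matrix:
R1 ← R1 / (5).
R2 ← R2 − 2·R1.
R3 ← R3 − 6·R1.
R4 ← R4 − 5·R1.
R2 ← R2 / (-17/5).
R1 ← R1 − 1/5·R2.
R3 ← R3 + 31/5·R2.
R4 ← R4 + 1·R2.
R3 ← R3 / (-11/17).
R1 ← R1 − 2/17·R3.
R2 ← R2 − 7/17·R3.
R4 ← R4 − 58/17·R3.
R4 ← R4 / (867/11).
R1 ← R1 − 17/11·R4.
R2 ← R2 − 109/11·R4.
R3 ← R3 + 249/11·R4.
Reading off the reduced rows gives u = 4, v = -2, w = -6, s = 1.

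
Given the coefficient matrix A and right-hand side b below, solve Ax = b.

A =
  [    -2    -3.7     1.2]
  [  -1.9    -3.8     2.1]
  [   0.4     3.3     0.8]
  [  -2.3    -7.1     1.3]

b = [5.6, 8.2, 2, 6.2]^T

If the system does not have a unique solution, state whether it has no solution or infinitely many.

x_1 = -1, x_2 = 0, x_3 = 3

Row-reduce the augmented matrix:
R1 ← R1 / (-2).
R2 ← R2 + 19/10·R1.
R3 ← R3 − 2/5·R1.
R4 ← R4 + 23/10·R1.
R2 ← R2 / (-57/200).
R1 ← R1 − 37/20·R2.
R3 ← R3 − 64/25·R2.
R4 ← R4 + 569/200·R2.
R3 ← R3 / (918/95).
R1 ← R1 − 107/19·R3.
R2 ← R2 + 64/19·R3.
R4 ← R4 + 918/95·R3.
R4 reduces to 0 = 0, so the extra equation is consistent.
Reading off the reduced rows gives x_1 = -1, x_2 = 0, x_3 = 3.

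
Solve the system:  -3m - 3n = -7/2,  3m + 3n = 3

Row-reduce:
R1 ← R1 / (-3).
R2 ← R2 − 3·R1.
Row 2 reduces to 0 = -1/2, a contradiction. The system is inconsistent.

no solution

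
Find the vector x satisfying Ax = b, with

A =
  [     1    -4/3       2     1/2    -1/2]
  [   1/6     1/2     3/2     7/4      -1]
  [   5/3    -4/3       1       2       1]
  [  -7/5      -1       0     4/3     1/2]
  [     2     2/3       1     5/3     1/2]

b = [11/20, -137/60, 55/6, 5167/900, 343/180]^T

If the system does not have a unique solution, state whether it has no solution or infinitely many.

Row-reduce the augmented matrix:
R2 ← R2 − 1/6·R1.
R3 ← R3 − 5/3·R1.
R4 ← R4 + 7/5·R1.
R5 ← R5 − 2·R1.
R2 ← R2 / (13/18).
R1 ← R1 + 4/3·R2.
R3 ← R3 − 8/9·R2.
R4 ← R4 + 43/15·R2.
R5 ← R5 − 10/3·R2.
R3 ← R3 / (-49/13).
R1 ← R1 − 54/13·R3.
R2 ← R2 − 21/13·R3.
R4 ← R4 − 483/65·R3.
R5 ← R5 + 109/13·R3.
R4 ← R4 / (145/21).
R1 ← R1 − 255/98·R4.
R2 ← R2 − 27/14·R4.
R3 ← R3 − 23/98·R4.
R5 ← R5 + 1487/294·R4.
R5 ← R5 / (617/1015).
R1 ← R1 − 129/406·R5.
R2 ← R2 + 81/145·R5.
R3 ← R3 + 1733/2030·R5.
R4 ← R4 − 42/145·R5.
Reading off the reduced rows gives x_1 = 4/5, x_2 = -3, x_3 = -7/3, x_4 = 7/3, x_5 = 3/2.

x_1 = 4/5, x_2 = -3, x_3 = -7/3, x_4 = 7/3, x_5 = 3/2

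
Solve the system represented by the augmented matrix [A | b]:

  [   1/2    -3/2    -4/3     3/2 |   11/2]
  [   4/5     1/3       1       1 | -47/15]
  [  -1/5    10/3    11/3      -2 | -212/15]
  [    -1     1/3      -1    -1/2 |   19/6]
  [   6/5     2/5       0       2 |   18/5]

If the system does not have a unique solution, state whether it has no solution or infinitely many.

Row-reduce the augmented matrix:
R1 ← R1 / (1/2).
R2 ← R2 − 4/5·R1.
R3 ← R3 + 1/5·R1.
R4 ← R4 + 1·R1.
R5 ← R5 − 6/5·R1.
R2 ← R2 / (41/15).
R1 ← R1 + 3·R2.
R3 ← R3 − 41/15·R2.
R4 ← R4 + 8/3·R2.
R5 ← R5 − 4·R2.
Swap R3 and R4.
R3 ← R3 / (-25/41).
R1 ← R1 − 95/123·R3.
R2 ← R2 − 47/41·R3.
R5 ← R5 + 284/205·R3.
Swap R4 and R5.
R4 ← R4 / (-266/125).
R1 ← R1 − 29/10·R4.
R2 ← R2 − 81/50·R4.
R3 ← R3 + 93/50·R4.
R5 reduces to 0 = 0, so the extra equation is consistent.
Reading off the reduced rows gives x_1 = 4, x_2 = 2, x_3 = -6, x_4 = -1.

x_1 = 4, x_2 = 2, x_3 = -6, x_4 = -1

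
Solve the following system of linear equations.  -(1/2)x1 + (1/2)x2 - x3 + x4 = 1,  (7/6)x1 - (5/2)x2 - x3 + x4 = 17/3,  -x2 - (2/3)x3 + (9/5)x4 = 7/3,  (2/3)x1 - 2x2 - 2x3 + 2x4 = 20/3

infinitely many solutions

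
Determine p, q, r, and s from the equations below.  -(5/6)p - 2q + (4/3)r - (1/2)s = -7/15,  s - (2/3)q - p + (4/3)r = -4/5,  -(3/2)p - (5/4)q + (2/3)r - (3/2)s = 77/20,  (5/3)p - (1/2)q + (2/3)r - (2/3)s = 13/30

Row-reduce the augmented matrix:
R1 ← R1 / (-5/6).
R2 ← R2 + 1·R1.
R3 ← R3 + 3/2·R1.
R4 ← R4 − 5/3·R1.
R2 ← R2 / (26/15).
R1 ← R1 − 12/5·R2.
R3 ← R3 − 47/20·R2.
R4 ← R4 + 9/2·R2.
R3 ← R3 / (-107/78).
R1 ← R1 + 16/13·R3.
R2 ← R2 + 2/13·R3.
R4 ← R4 − 103/39·R3.
R4 ← R4 / (-913/321).
R1 ← R1 − 93/107·R4.
R2 ← R2 − 132/107·R4.
R3 ← R3 − 216/107·R4.
Reading off the reduced rows gives p = -1, q = 3, r = 12/5, s = -3.

p = -1, q = 3, r = 12/5, s = -3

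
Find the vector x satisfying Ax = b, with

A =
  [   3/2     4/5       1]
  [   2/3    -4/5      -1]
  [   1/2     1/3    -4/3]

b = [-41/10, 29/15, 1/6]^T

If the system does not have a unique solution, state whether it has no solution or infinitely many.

Row-reduce the augmented matrix:
R1 ← R1 / (3/2).
R2 ← R2 − 2/3·R1.
R3 ← R3 − 1/2·R1.
R2 ← R2 / (-52/45).
R1 ← R1 − 8/15·R2.
R3 ← R3 − 1/15·R2.
R3 ← R3 / (-7/4).
R2 ← R2 − 5/4·R3.
Reading off the reduced rows gives x_1 = -1, x_2 = -2, x_3 = -1.

x_1 = -1, x_2 = -2, x_3 = -1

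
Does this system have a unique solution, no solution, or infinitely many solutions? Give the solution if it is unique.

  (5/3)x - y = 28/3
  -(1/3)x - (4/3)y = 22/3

x = 2, y = -6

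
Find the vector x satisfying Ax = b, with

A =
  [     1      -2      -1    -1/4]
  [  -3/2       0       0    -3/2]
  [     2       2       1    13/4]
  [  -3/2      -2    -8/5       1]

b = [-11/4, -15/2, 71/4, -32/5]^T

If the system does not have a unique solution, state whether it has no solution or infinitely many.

infinitely many solutions

Row-reduce:
R2 ← R2 + 3/2·R1.
R3 ← R3 − 2·R1.
R4 ← R4 + 3/2·R1.
R2 ← R2 / (-3).
R1 ← R1 + 2·R2.
R3 ← R3 − 6·R2.
R4 ← R4 + 5·R2.
Swap R3 and R4.
R3 ← R3 / (-3/5).
R2 ← R2 − 1/2·R3.
Rank is 3 with 4 unknowns, leaving x_4 free.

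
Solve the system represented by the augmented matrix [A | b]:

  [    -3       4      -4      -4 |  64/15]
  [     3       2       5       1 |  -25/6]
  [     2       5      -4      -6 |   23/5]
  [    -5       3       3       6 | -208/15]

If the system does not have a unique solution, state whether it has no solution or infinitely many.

Row-reduce the augmented matrix:
R1 ← R1 / (-3).
R2 ← R2 − 3·R1.
R3 ← R3 − 2·R1.
R4 ← R4 + 5·R1.
R2 ← R2 / (6).
R1 ← R1 + 4/3·R2.
R3 ← R3 − 23/3·R2.
R4 ← R4 + 11/3·R2.
R3 ← R3 / (-143/18).
R1 ← R1 − 14/9·R3.
R2 ← R2 − 1/6·R3.
R4 ← R4 − 185/18·R3.
R4 ← R4 / (655/143).
R1 ← R1 + 40/143·R4.
R2 ← R2 + 86/143·R4.
R3 ← R3 − 87/143·R4.
Reading off the reduced rows gives x_1 = -2/3, x_2 = -4/3, x_3 = 3/5, x_4 = -5/2.

x_1 = -2/3, x_2 = -4/3, x_3 = 3/5, x_4 = -5/2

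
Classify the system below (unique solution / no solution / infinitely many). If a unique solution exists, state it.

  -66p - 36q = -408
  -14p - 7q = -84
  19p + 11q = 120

Row-reduce the augmented matrix:
R1 ← R1 / (-66).
R2 ← R2 + 14·R1.
R3 ← R3 − 19·R1.
R2 ← R2 / (7/11).
R1 ← R1 − 6/11·R2.
R3 ← R3 − 7/11·R2.
R3 reduces to 0 = 0, so the extra equation is consistent.
Reading off the reduced rows gives p = 4, q = 4.

p = 4, q = 4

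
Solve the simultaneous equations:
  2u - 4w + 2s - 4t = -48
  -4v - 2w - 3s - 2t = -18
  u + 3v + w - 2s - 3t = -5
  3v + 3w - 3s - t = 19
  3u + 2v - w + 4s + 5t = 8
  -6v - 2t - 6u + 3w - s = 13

Row-reduce the augmented matrix:
R1 ← R1 / (2).
R3 ← R3 − 1·R1.
R5 ← R5 − 3·R1.
R6 ← R6 + 6·R1.
R2 ← R2 / (-4).
R3 ← R3 − 3·R2.
R4 ← R4 − 3·R2.
R5 ← R5 − 2·R2.
R6 ← R6 + 6·R2.
R3 ← R3 / (3/2).
R1 ← R1 + 2·R3.
R2 ← R2 − 1/2·R3.
R4 ← R4 − 3/2·R3.
R5 ← R5 − 4·R3.
R6 ← R6 + 6·R3.
Swap R4 and R5.
R4 ← R4 / (27/2).
R1 ← R1 + 6·R4.
R2 ← R2 − 5/2·R4.
R3 ← R3 + 7/2·R4.
R6 ← R6 + 23/2·R4.
Swap R5 and R6.
R5 ← R5 / (-551/81).
R1 ← R1 − 56/27·R5.
R2 ← R2 + 142/81·R5.
R3 ← R3 − 215/81·R5.
R4 ← R4 − 100/81·R5.
R6 reduces to 0 = 0, so the extra equation is consistent.
Reading off the reduced rows gives u = -2, v = 1, w = 5, s = -2, t = 5.

u = -2, v = 1, w = 5, s = -2, t = 5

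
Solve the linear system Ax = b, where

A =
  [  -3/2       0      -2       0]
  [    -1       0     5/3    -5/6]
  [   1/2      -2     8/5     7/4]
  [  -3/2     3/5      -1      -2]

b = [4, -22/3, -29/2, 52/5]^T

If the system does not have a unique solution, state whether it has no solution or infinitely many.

x_1 = 4, x_2 = -1, x_3 = -5, x_4 = -6

Row-reduce the augmented matrix:
R1 ← R1 / (-3/2).
R2 ← R2 + 1·R1.
R3 ← R3 − 1/2·R1.
R4 ← R4 + 3/2·R1.
Swap R2 and R3.
R2 ← R2 / (-2).
R4 ← R4 − 3/5·R2.
R3 ← R3 / (3).
R1 ← R1 − 4/3·R3.
R2 ← R2 + 7/15·R3.
R4 ← R4 − 32/25·R3.
R4 ← R4 / (-403/360).
R1 ← R1 − 10/27·R4.
R2 ← R2 + 217/216·R4.
R3 ← R3 + 5/18·R4.
Reading off the reduced rows gives x_1 = 4, x_2 = -1, x_3 = -5, x_4 = -6.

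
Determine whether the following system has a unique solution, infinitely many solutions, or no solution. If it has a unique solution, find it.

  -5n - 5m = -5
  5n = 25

Row-reduce the augmented matrix:
R1 ← R1 / (-5).
R2 ← R2 / (5).
R1 ← R1 − 1·R2.
Reading off the reduced rows gives m = -4, n = 5.

m = -4, n = 5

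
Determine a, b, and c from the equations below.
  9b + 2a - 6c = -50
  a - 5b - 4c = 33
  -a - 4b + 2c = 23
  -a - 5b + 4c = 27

a = -1, b = -6, c = -1

Row-reduce the augmented matrix:
R1 ← R1 / (2).
R2 ← R2 − 1·R1.
R3 ← R3 + 1·R1.
R4 ← R4 + 1·R1.
R2 ← R2 / (-19/2).
R1 ← R1 − 9/2·R2.
R3 ← R3 − 1/2·R2.
R4 ← R4 + 1/2·R2.
R3 ← R3 / (-20/19).
R1 ← R1 + 66/19·R3.
R2 ← R2 − 2/19·R3.
R4 ← R4 − 20/19·R3.
R4 reduces to 0 = 0, so the extra equation is consistent.
Reading off the reduced rows gives a = -1, b = -6, c = -1.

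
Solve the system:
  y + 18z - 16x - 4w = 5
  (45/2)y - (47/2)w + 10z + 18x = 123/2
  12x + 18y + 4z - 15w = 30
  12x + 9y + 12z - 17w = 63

infinitely many solutions

Row-reduce:
R1 ← R1 / (-16).
R2 ← R2 − 18·R1.
R3 ← R3 − 12·R1.
R4 ← R4 − 12·R1.
R2 ← R2 / (189/8).
R1 ← R1 + 1/16·R2.
R3 ← R3 − 75/4·R2.
R4 ← R4 − 39/4·R2.
R3 ← R3 / (-410/63).
R1 ← R1 + 395/378·R3.
R2 ← R2 − 242/189·R3.
R4 ← R4 − 820/63·R3.
Rank is 3 with 4 unknowns, leaving w free.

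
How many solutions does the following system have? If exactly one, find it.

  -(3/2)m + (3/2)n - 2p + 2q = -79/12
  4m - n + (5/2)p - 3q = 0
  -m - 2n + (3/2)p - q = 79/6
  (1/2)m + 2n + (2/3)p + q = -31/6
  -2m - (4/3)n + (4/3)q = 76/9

m = -3, n = -5/2, p = 3, q = -2/3

Row-reduce the augmented matrix:
R1 ← R1 / (-3/2).
R2 ← R2 − 4·R1.
R3 ← R3 + 1·R1.
R4 ← R4 − 1/2·R1.
R5 ← R5 + 2·R1.
R2 ← R2 / (3).
R1 ← R1 + 1·R2.
R3 ← R3 + 3·R2.
R4 ← R4 − 5/2·R2.
R5 ← R5 + 10/3·R2.
Swap R3 and R4.
R3 ← R3 / (85/36).
R1 ← R1 − 7/18·R3.
R2 ← R2 + 17/18·R3.
R5 ← R5 + 13/27·R3.
Swap R4 and R5.
R4 ← R4 / (184/153).
R1 ← R1 + 26/51·R4.
R2 ← R2 − 2/3·R4.
R3 ← R3 + 2/17·R4.
R5 reduces to 0 = 0, so the extra equation is consistent.
Reading off the reduced rows gives m = -3, n = -5/2, p = 3, q = -2/3.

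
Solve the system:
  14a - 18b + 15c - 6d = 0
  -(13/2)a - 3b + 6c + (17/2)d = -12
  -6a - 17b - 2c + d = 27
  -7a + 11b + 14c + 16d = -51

Row-reduce:
R1 ← R1 / (14).
R2 ← R2 + 13/2·R1.
R3 ← R3 + 6·R1.
R4 ← R4 + 7·R1.
R2 ← R2 / (-159/14).
R1 ← R1 + 9/7·R2.
R3 ← R3 + 173/7·R2.
R4 ← R4 − 2·R2.
R3 ← R3 / (-2521/106).
R1 ← R1 + 21/53·R3.
R2 ← R2 + 121/106·R3.
R4 ← R4 − 2521/106·R3.
Rank is 3 with 4 unknowns, leaving d free.

infinitely many solutions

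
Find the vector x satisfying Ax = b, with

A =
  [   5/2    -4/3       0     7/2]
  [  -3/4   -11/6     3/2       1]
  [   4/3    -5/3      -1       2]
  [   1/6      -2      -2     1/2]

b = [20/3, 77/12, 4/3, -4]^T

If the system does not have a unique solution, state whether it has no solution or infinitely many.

infinitely many solutions

Row-reduce:
R1 ← R1 / (5/2).
R2 ← R2 + 3/4·R1.
R3 ← R3 − 4/3·R1.
R4 ← R4 − 1/6·R1.
R2 ← R2 / (-67/30).
R1 ← R1 + 8/15·R2.
R3 ← R3 + 43/45·R2.
R4 ← R4 + 86/45·R2.
R3 ← R3 / (-110/67).
R1 ← R1 + 24/67·R3.
R2 ← R2 + 45/67·R3.
R4 ← R4 + 220/67·R3.
Rank is 3 with 4 unknowns, leaving x_4 free.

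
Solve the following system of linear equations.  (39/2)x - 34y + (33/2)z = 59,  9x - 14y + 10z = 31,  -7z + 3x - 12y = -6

Row-reduce:
R1 ← R1 / (39/2).
R2 ← R2 − 9·R1.
R3 ← R3 − 3·R1.
R2 ← R2 / (22/13).
R1 ← R1 + 68/39·R2.
R3 ← R3 + 88/13·R2.
Rank is 2 with 3 unknowns, leaving z free.

infinitely many solutions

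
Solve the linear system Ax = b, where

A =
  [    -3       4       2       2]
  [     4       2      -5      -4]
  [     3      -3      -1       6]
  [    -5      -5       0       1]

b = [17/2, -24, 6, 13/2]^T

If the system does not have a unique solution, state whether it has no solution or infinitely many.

Row-reduce the augmented matrix:
R1 ← R1 / (-3).
R2 ← R2 − 4·R1.
R3 ← R3 − 3·R1.
R4 ← R4 + 5·R1.
R2 ← R2 / (22/3).
R1 ← R1 + 4/3·R2.
R3 ← R3 − 1·R2.
R4 ← R4 + 35/3·R2.
R3 ← R3 / (29/22).
R1 ← R1 + 12/11·R3.
R2 ← R2 + 7/22·R3.
R4 ← R4 + 155/22·R3.
R4 ← R4 / (1139/29).
R1 ← R1 − 170/29·R4.
R2 ← R2 − 52/29·R4.
R3 ← R3 − 180/29·R4.
Reading off the reduced rows gives x_1 = -1/2, x_2 = -1/2, x_3 = 3, x_4 = 3/2.

x_1 = -1/2, x_2 = -1/2, x_3 = 3, x_4 = 3/2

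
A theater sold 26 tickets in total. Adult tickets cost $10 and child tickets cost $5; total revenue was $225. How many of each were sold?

Let a = adult tickets, c = child tickets.
  c + a = 26
  10a + 5c = 225
From equation 1: a = 26 − c.
Substitute into equation 2 and solve: c = 7.
Then a = 19.

adult tickets: 19, child tickets: 7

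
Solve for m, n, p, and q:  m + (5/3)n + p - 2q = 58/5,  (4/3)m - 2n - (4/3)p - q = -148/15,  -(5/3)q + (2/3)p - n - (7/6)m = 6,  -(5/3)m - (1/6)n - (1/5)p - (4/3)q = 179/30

m = -2, n = 3, p = 3, q = -14/5

Row-reduce the augmented matrix:
R2 ← R2 − 4/3·R1.
R3 ← R3 + 7/6·R1.
R4 ← R4 + 5/3·R1.
R2 ← R2 / (-38/9).
R1 ← R1 − 5/3·R2.
R3 ← R3 − 17/18·R2.
R4 ← R4 − 47/18·R2.
R3 ← R3 / (47/38).
R1 ← R1 + 1/19·R3.
R2 ← R2 − 12/19·R3.
R4 ← R4 + 52/285·R3.
R4 ← R4 / (-35287/8460).
R1 ← R1 + 211/141·R4.
R2 ← R2 − 137/94·R4.
R3 ← R3 + 827/282·R4.
Reading off the reduced rows gives m = -2, n = 3, p = 3, q = -14/5.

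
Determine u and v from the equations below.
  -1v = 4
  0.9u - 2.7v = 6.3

Row-reduce the augmented matrix:
Swap R1 and R2.
R1 ← R1 / (9/10).
R2 ← R2 / (-1).
R1 ← R1 + 3·R2.
Reading off the reduced rows gives u = -5, v = -4.

u = -5, v = -4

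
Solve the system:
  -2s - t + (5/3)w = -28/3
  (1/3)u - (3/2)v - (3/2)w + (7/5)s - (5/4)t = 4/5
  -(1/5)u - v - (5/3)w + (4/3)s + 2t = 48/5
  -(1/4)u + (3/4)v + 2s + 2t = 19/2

infinitely many solutions

Row-reduce:
Swap R1 and R2.
R1 ← R1 / (1/3).
R3 ← R3 + 1/5·R1.
R4 ← R4 + 1/4·R1.
Swap R2 and R3.
R2 ← R2 / (-19/10).
R1 ← R1 + 9/2·R2.
R4 ← R4 + 3/8·R2.
R3 ← R3 / (5/3).
R1 ← R1 − 30/19·R3.
R2 ← R2 − 77/57·R3.
R4 ← R4 + 47/76·R3.
R4 ← R4 / (357/190).
R1 ← R1 − 18/19·R4.
R2 ← R2 − 136/285·R4.
R3 ← R3 + 6/5·R4.
Rank is 4 with 5 unknowns, leaving t free.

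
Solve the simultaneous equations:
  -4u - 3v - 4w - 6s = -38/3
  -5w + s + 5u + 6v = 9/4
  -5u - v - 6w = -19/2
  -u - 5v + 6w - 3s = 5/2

Row-reduce the augmented matrix:
R1 ← R1 / (-4).
R2 ← R2 − 5·R1.
R3 ← R3 + 5·R1.
R4 ← R4 + 1·R1.
R2 ← R2 / (9/4).
R1 ← R1 − 3/4·R2.
R3 ← R3 − 11/4·R2.
R4 ← R4 + 17/4·R2.
R3 ← R3 / (101/9).
R1 ← R1 − 13/3·R3.
R2 ← R2 + 40/9·R3.
R4 ← R4 + 107/9·R3.
R4 ← R4 / (261/101).
R1 ← R1 + 232/101·R4.
R2 ← R2 − 326/101·R4.
R3 ← R3 − 139/101·R4.
Reading off the reduced rows gives u = 8/3, v = -7/3, w = -1/4, s = 5/3.

u = 8/3, v = -7/3, w = -1/4, s = 5/3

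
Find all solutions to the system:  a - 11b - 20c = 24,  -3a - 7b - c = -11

Row-reduce:
R2 ← R2 + 3·R1.
R2 ← R2 / (-40).
R1 ← R1 + 11·R2.
Rank is 2 with 3 unknowns, leaving c free.

infinitely many solutions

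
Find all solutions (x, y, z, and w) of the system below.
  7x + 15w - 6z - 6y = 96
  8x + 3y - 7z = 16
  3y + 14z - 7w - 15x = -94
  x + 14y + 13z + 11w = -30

x = 6, y = -6, z = 2, w = 2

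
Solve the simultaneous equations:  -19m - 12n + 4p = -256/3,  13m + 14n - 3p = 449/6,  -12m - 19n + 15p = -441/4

m = 7/3, n = 11/4, p = -2

Row-reduce the augmented matrix:
R1 ← R1 / (-19).
R2 ← R2 − 13·R1.
R3 ← R3 + 12·R1.
R2 ← R2 / (110/19).
R1 ← R1 − 12/19·R2.
R3 ← R3 + 217/19·R2.
R3 ← R3 / (263/22).
R1 ← R1 + 2/11·R3.
R2 ← R2 + 1/22·R3.
Reading off the reduced rows gives m = 7/3, n = 11/4, p = -2.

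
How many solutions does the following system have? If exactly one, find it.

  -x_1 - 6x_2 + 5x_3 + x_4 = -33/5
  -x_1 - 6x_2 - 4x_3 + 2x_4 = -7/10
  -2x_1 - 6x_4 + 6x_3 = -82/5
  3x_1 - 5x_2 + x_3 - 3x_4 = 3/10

x_1 = 5/2, x_2 = 1/2, x_3 = -1/2, x_4 = 7/5

Row-reduce the augmented matrix:
R1 ← R1 / (-1).
R2 ← R2 + 1·R1.
R3 ← R3 + 2·R1.
R4 ← R4 − 3·R1.
Swap R2 and R3.
R2 ← R2 / (12).
R1 ← R1 − 6·R2.
R4 ← R4 + 23·R2.
R3 ← R3 / (-9).
R1 ← R1 + 3·R3.
R2 ← R2 + 1/3·R3.
R4 ← R4 − 25/3·R3.
R4 ← R4 / (-389/27).
R1 ← R1 − 8/3·R4.
R2 ← R2 + 19/27·R4.
R3 ← R3 + 1/9·R4.
Reading off the reduced rows gives x_1 = 5/2, x_2 = 1/2, x_3 = -1/2, x_4 = 7/5.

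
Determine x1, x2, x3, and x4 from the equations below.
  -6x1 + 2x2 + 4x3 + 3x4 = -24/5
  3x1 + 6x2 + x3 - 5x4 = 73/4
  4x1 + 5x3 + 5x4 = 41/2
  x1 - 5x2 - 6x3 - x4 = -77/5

x1 = 11/4, x2 = 11/4, x3 = 1/2, x4 = 7/5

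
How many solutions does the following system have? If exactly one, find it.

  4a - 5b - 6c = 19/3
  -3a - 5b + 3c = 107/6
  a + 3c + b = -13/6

a = -1, b = -8/3, c = 1/2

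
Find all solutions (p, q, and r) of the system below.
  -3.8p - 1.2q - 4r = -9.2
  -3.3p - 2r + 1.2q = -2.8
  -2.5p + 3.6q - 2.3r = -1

p = 0, q = 1, r = 2

Row-reduce the augmented matrix:
R1 ← R1 / (-19/5).
R2 ← R2 + 33/10·R1.
R3 ← R3 + 5/2·R1.
R2 ← R2 / (213/95).
R1 ← R1 − 6/19·R2.
R3 ← R3 − 417/95·R2.
R3 ← R3 / (-1813/710).
R1 ← R1 − 60/71·R3.
R2 ← R2 − 140/213·R3.
Reading off the reduced rows gives p = 0, q = 1, r = 2.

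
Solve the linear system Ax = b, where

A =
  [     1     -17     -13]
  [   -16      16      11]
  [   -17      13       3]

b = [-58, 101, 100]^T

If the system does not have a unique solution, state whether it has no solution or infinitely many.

Row-reduce the augmented matrix:
R2 ← R2 + 16·R1.
R3 ← R3 + 17·R1.
R2 ← R2 / (-256).
R1 ← R1 + 17·R2.
R3 ← R3 + 276·R2.
R3 ← R3 / (-359/64).
R1 ← R1 − 21/256·R3.
R2 ← R2 − 197/256·R3.
Reading off the reduced rows gives x_1 = -3, x_2 = 4, x_3 = -1.

x_1 = -3, x_2 = 4, x_3 = -1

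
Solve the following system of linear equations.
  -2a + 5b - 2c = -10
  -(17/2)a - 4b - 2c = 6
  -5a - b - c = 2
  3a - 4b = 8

Row-reduce:
R1 ← R1 / (-2).
R2 ← R2 + 17/2·R1.
R3 ← R3 + 5·R1.
R4 ← R4 − 3·R1.
R2 ← R2 / (-101/4).
R1 ← R1 + 5/2·R2.
R3 ← R3 + 27/2·R2.
R4 ← R4 − 7/2·R2.
R3 ← R3 / (53/101).
R1 ← R1 − 36/101·R3.
R2 ← R2 + 26/101·R3.
R4 ← R4 + 212/101·R3.
Row 4 reduces to 0 = 4, a contradiction. The system is inconsistent.

no solution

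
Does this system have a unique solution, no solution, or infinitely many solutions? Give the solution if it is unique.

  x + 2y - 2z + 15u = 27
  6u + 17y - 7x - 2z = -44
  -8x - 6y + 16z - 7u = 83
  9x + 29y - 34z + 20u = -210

infinitely many solutions

Row-reduce:
R2 ← R2 + 7·R1.
R3 ← R3 + 8·R1.
R4 ← R4 − 9·R1.
R2 ← R2 / (31).
R1 ← R1 − 2·R2.
R3 ← R3 − 10·R2.
R4 ← R4 − 11·R2.
R3 ← R3 / (160/31).
R1 ← R1 + 30/31·R3.
R2 ← R2 + 16/31·R3.
R4 ← R4 + 320/31·R3.
Rank is 3 with 4 unknowns, leaving u free.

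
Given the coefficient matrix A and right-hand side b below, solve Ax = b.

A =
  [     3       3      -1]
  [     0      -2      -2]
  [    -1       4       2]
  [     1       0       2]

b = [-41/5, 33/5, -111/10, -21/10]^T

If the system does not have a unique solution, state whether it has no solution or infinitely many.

x_1 = -1/2, x_2 = -5/2, x_3 = -4/5

Row-reduce the augmented matrix:
R1 ← R1 / (3).
R3 ← R3 + 1·R1.
R4 ← R4 − 1·R1.
R2 ← R2 / (-2).
R1 ← R1 − 1·R2.
R3 ← R3 − 5·R2.
R4 ← R4 + 1·R2.
R3 ← R3 / (-10/3).
R1 ← R1 + 4/3·R3.
R2 ← R2 − 1·R3.
R4 ← R4 − 10/3·R3.
R4 reduces to 0 = 0, so the extra equation is consistent.
Reading off the reduced rows gives x_1 = -1/2, x_2 = -5/2, x_3 = -4/5.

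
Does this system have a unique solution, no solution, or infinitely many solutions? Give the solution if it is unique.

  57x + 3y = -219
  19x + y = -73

infinitely many solutions

Row-reduce:
R1 ← R1 / (57).
R2 ← R2 − 19·R1.
Rank is 1 with 2 unknowns, leaving y free.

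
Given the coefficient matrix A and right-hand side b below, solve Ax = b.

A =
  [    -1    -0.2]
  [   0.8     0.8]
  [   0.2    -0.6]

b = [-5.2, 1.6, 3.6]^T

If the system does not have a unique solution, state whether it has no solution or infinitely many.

Row-reduce the augmented matrix:
R1 ← R1 / (-1).
R2 ← R2 − 4/5·R1.
R3 ← R3 − 1/5·R1.
R2 ← R2 / (16/25).
R1 ← R1 − 1/5·R2.
R3 ← R3 + 16/25·R2.
R3 reduces to 0 = 0, so the extra equation is consistent.
Reading off the reduced rows gives x_1 = 6, x_2 = -4.

x_1 = 6, x_2 = -4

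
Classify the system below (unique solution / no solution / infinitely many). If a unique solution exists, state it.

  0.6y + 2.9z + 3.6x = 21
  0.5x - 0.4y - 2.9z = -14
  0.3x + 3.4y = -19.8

x = 2, y = -6, z = 6

Row-reduce the augmented matrix:
R1 ← R1 / (18/5).
R2 ← R2 − 1/2·R1.
R3 ← R3 − 3/10·R1.
R2 ← R2 / (-29/60).
R1 ← R1 − 1/6·R2.
R3 ← R3 − 67/20·R2.
R3 ← R3 / (-347/15).
R1 ← R1 + 1/3·R3.
R2 ← R2 − 41/6·R3.
Reading off the reduced rows gives x = 2, y = -6, z = 6.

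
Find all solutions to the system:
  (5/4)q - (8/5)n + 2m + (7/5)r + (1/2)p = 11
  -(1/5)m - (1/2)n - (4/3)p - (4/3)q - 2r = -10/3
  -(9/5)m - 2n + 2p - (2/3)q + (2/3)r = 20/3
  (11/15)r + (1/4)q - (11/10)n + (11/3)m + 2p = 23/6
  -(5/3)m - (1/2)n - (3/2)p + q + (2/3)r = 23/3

no solution

Row-reduce:
R1 ← R1 / (2).
R2 ← R2 + 1/5·R1.
R3 ← R3 + 9/5·R1.
R4 ← R4 − 11/3·R1.
R5 ← R5 + 5/3·R1.
R2 ← R2 / (-33/50).
R1 ← R1 + 4/5·R2.
R3 ← R3 + 86/25·R2.
R4 ← R4 − 11/6·R2.
R5 ← R5 + 11/6·R2.
R3 ← R3 / (329/36).
R1 ← R1 − 65/36·R3.
R2 ← R2 − 35/18·R3.
R4 ← R4 + 67/27·R3.
R5 ← R5 − 67/27·R3.
R4 ← R4 / (-464281/130284).
R1 ← R1 − 745/987·R4.
R2 ← R2 − 610/1551·R4.
R3 ← R3 − 5351/7238·R4.
R5 ← R5 − 464281/130284·R4.
Row 5 reduces to 0 = 1/2, a contradiction. The system is inconsistent.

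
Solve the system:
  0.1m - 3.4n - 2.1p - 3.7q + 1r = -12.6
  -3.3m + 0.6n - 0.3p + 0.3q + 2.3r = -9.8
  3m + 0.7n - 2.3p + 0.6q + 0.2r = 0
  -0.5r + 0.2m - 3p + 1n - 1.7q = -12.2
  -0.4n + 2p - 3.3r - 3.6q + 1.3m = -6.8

Row-reduce the augmented matrix:
R1 ← R1 / (1/10).
R2 ← R2 + 33/10·R1.
R3 ← R3 − 3·R1.
R4 ← R4 − 1/5·R1.
R5 ← R5 − 13/10·R1.
R2 ← R2 / (-558/5).
R1 ← R1 + 34·R2.
R3 ← R3 − 1027/10·R2.
R4 ← R4 − 39/5·R2.
R5 ← R5 − 219/5·R2.
R3 ← R3 / (-623/186).
R1 ← R1 − 19/93·R3.
R2 ← R2 − 58/93·R3.
R4 ← R4 + 568/155·R3.
R5 ← R5 − 123/62·R3.
R4 ← R4 / (-7104/3115).
R1 ← R1 − 97/1246·R4.
R2 ← R2 − 1247/1246·R4.
R3 ← R3 − 181/1246·R4.
R5 ← R5 + 44749/12460·R4.
R5 ← R5 / (10860409/2841600).
R1 ← R1 + 196669/284160·R5.
R2 ← R2 + 318211/284160·R5.
R3 ← R3 + 281537/284160·R5.
R4 ← R4 − 61681/47360·R5.
Reading off the reduced rows gives m = 0, n = -4, p = 0, q = 6, r = -4.

m = 0, n = -4, p = 0, q = 6, r = -4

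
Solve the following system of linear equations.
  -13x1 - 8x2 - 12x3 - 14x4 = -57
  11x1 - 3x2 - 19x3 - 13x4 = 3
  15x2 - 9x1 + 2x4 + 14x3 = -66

infinitely many solutions

Row-reduce:
R1 ← R1 / (-13).
R2 ← R2 − 11·R1.
R3 ← R3 + 9·R1.
R2 ← R2 / (-127/13).
R1 ← R1 − 8/13·R2.
R3 ← R3 − 267/13·R2.
R3 ← R3 / (-4951/127).
R1 ← R1 + 116/127·R3.
R2 ← R2 − 379/127·R3.
Rank is 3 with 4 unknowns, leaving x4 free.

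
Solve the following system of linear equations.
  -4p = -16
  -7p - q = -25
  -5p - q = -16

no solution

Row-reduce:
R1 ← R1 / (-4).
R2 ← R2 + 7·R1.
R3 ← R3 + 5·R1.
R2 ← R2 / (-1).
R3 ← R3 + 1·R2.
Row 3 reduces to 0 = 1, a contradiction. The system is inconsistent.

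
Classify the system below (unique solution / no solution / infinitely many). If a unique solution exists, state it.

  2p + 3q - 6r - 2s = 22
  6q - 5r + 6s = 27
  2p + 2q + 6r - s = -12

Row-reduce:
R1 ← R1 / (2).
R3 ← R3 − 2·R1.
R2 ← R2 / (6).
R1 ← R1 − 3/2·R2.
R3 ← R3 + 1·R2.
R3 ← R3 / (67/6).
R1 ← R1 + 7/4·R3.
R2 ← R2 + 5/6·R3.
Rank is 3 with 4 unknowns, leaving s free.

infinitely many solutions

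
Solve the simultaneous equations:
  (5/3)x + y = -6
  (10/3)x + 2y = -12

infinitely many solutions

Row-reduce:
R1 ← R1 / (5/3).
R2 ← R2 − 10/3·R1.
Rank is 1 with 2 unknowns, leaving y free.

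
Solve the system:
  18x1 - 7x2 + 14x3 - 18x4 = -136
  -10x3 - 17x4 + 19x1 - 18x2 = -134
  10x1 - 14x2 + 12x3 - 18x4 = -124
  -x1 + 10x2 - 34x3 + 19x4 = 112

no solution

Row-reduce:
R1 ← R1 / (18).
R2 ← R2 − 19·R1.
R3 ← R3 − 10·R1.
R4 ← R4 + 1·R1.
R2 ← R2 / (-191/18).
R1 ← R1 + 7/18·R2.
R3 ← R3 + 91/9·R2.
R4 ← R4 − 173/18·R2.
R3 ← R3 / (5316/191).
R1 ← R1 − 322/191·R3.
R2 ← R2 − 446/191·R3.
R4 ← R4 + 10632/191·R3.
Row 4 reduces to 0 = -2, a contradiction. The system is inconsistent.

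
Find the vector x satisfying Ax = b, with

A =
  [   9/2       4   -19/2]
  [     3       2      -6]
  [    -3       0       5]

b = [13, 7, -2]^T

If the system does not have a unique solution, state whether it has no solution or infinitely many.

infinitely many solutions

Row-reduce:
R1 ← R1 / (9/2).
R2 ← R2 − 3·R1.
R3 ← R3 + 3·R1.
R2 ← R2 / (-2/3).
R1 ← R1 − 8/9·R2.
R3 ← R3 − 8/3·R2.
Rank is 2 with 3 unknowns, leaving x_3 free.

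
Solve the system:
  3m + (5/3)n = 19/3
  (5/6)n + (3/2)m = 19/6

Row-reduce:
R1 ← R1 / (3).
R2 ← R2 − 3/2·R1.
Rank is 1 with 2 unknowns, leaving n free.

infinitely many solutions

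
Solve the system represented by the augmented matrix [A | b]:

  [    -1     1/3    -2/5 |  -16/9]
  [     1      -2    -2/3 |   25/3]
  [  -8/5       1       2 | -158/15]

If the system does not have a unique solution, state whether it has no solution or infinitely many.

x_1 = 2, x_2 = -7/3, x_3 = -5/2

Row-reduce the augmented matrix:
R1 ← R1 / (-1).
R2 ← R2 − 1·R1.
R3 ← R3 + 8/5·R1.
R2 ← R2 / (-5/3).
R1 ← R1 + 1/3·R2.
R3 ← R3 − 7/15·R2.
R3 ← R3 / (878/375).
R1 ← R1 − 46/75·R3.
R2 ← R2 − 16/25·R3.
Reading off the reduced rows gives x_1 = 2, x_2 = -7/3, x_3 = -5/2.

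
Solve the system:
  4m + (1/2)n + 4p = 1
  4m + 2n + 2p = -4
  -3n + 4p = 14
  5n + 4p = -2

no solution

Row-reduce:
R1 ← R1 / (4).
R2 ← R2 − 4·R1.
R2 ← R2 / (3/2).
R1 ← R1 − 1/8·R2.
R3 ← R3 + 3·R2.
R4 ← R4 − 5·R2.
Swap R3 and R4.
R3 ← R3 / (32/3).
R1 ← R1 − 7/6·R3.
R2 ← R2 + 4/3·R3.
Row 4 reduces to 0 = 4, a contradiction. The system is inconsistent.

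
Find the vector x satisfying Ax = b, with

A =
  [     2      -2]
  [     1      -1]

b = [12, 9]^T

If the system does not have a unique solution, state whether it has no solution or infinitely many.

Row-reduce:
R1 ← R1 / (2).
R2 ← R2 − 1·R1.
Row 2 reduces to 0 = 3, a contradiction. The system is inconsistent.

no solution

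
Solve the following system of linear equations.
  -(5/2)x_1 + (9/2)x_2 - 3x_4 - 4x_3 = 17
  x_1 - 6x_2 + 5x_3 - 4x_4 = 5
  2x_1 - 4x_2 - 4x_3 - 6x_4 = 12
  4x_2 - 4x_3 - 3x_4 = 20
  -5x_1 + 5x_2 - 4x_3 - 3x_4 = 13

Row-reduce:
R1 ← R1 / (-5/2).
R2 ← R2 − 1·R1.
R3 ← R3 − 2·R1.
R5 ← R5 + 5·R1.
R2 ← R2 / (-21/5).
R1 ← R1 + 9/5·R2.
R3 ← R3 + 2/5·R2.
R4 ← R4 − 4·R2.
R5 ← R5 + 4·R2.
R3 ← R3 / (-158/21).
R1 ← R1 − 1/7·R3.
R2 ← R2 + 17/21·R3.
R4 ← R4 + 16/21·R3.
R5 ← R5 − 16/21·R3.
R4 ← R4 / (-565/79).
R1 ← R1 − 259/79·R4.
R2 ← R2 − 165/79·R4.
R3 ← R3 − 83/79·R4.
R5 ← R5 − 565/79·R4.
Row 5 reduces to 0 = -1, a contradiction. The system is inconsistent.

no solution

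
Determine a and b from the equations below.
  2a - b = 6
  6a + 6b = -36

From equation 1: b = -6 + 2·a.
Substitute into equation 2 and solve: a = 0.
Then b = -6.

a = 0, b = -6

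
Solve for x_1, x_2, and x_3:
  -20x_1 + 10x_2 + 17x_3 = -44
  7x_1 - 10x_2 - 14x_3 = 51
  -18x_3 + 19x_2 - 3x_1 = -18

x_1 = -1, x_2 = -3, x_3 = -2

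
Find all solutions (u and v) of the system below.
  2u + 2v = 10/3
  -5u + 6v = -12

u = 2, v = -1/3

Row-reduce the augmented matrix:
R1 ← R1 / (2).
R2 ← R2 + 5·R1.
R2 ← R2 / (11).
R1 ← R1 − 1·R2.
Reading off the reduced rows gives u = 2, v = -1/3.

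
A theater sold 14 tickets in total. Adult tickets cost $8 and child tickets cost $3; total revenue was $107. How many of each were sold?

adult tickets: 13, child tickets: 1

Let a = adult tickets, c = child tickets.
  a + c = 14
  8a + 3c = 107
From equation 1: a = 14 − c.
Substitute into equation 2 and solve: c = 1.
Then a = 13.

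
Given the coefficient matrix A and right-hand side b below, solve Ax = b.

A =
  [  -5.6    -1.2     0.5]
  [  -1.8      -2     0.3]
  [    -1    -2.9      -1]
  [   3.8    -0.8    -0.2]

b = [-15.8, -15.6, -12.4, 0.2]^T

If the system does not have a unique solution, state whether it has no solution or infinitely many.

x_1 = 1, x_2 = 6, x_3 = -6

Row-reduce the augmented matrix:
R1 ← R1 / (-28/5).
R2 ← R2 + 9/5·R1.
R3 ← R3 + 1·R1.
R4 ← R4 − 19/5·R1.
R2 ← R2 / (-113/70).
R1 ← R1 − 3/14·R2.
R3 ← R3 + 94/35·R2.
R4 ← R4 + 113/70·R2.
R3 ← R3 / (-5971/4520).
R1 ← R1 + 8/113·R3.
R2 ← R2 + 39/452·R3.
R4 reduces to 0 = 0, so the extra equation is consistent.
Reading off the reduced rows gives x_1 = 1, x_2 = 6, x_3 = -6.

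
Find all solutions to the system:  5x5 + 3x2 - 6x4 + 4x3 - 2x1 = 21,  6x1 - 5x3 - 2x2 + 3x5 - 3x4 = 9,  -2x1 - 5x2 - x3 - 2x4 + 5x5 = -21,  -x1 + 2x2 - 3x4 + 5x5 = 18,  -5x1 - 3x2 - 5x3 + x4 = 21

Row-reduce the augmented matrix:
R1 ← R1 / (-2).
R2 ← R2 − 6·R1.
R3 ← R3 + 2·R1.
R4 ← R4 + 1·R1.
R5 ← R5 + 5·R1.
R2 ← R2 / (7).
R1 ← R1 + 3/2·R2.
R3 ← R3 + 8·R2.
R4 ← R4 − 1/2·R2.
R5 ← R5 + 21/2·R2.
R3 ← R3 / (3).
R1 ← R1 + 1/2·R3.
R2 ← R2 − 1·R3.
R4 ← R4 + 5/2·R3.
R5 ← R5 + 9/2·R3.
R4 ← R4 / (-91/6).
R1 ← R1 + 29/6·R4.
R2 ← R2 − 11/3·R4.
R3 ← R3 + 20/3·R4.
R5 ← R5 + 91/2·R4.
R5 ← R5 / (-68/7).
R1 ← R1 + 678/637·R5.
R2 ← R2 − 97/637·R5.
R3 ← R3 + 772/637·R5.
R4 ← R4 + 771/637·R5.
Reading off the reduced rows gives x1 = -3, x2 = 6, x3 = -6, x4 = -6, x5 = -3.

x1 = -3, x2 = 6, x3 = -6, x4 = -6, x5 = -3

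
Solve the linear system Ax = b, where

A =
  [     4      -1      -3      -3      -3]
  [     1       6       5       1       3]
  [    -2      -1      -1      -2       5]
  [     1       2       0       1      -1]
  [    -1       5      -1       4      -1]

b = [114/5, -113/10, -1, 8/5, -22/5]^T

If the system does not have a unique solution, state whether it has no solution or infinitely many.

x_1 = 2, x_2 = 1/2, x_3 = -5/2, x_4 = -2, x_5 = -3/5

Row-reduce the augmented matrix:
R1 ← R1 / (4).
R2 ← R2 − 1·R1.
R3 ← R3 + 2·R1.
R4 ← R4 − 1·R1.
R5 ← R5 + 1·R1.
R2 ← R2 / (25/4).
R1 ← R1 + 1/4·R2.
R3 ← R3 + 3/2·R2.
R4 ← R4 − 9/4·R2.
R5 ← R5 − 19/4·R2.
R3 ← R3 / (-28/25).
R1 ← R1 + 13/25·R3.
R2 ← R2 − 23/25·R3.
R4 ← R4 + 33/25·R3.
R5 ← R5 + 153/25·R3.
R4 ← R4 / (19/4).
R1 ← R1 − 3/4·R4.
R2 ← R2 + 9/4·R4.
R3 ← R3 − 11/4·R4.
R5 ← R5 − 75/4·R4.
R5 ← R5 / (-13/7).
R1 ← R1 + 11/7·R5.
R2 ← R2 − 1·R5.
R4 ← R4 + 10/7·R5.
Reading off the reduced rows gives x_1 = 2, x_2 = 1/2, x_3 = -5/2, x_4 = -2, x_5 = -3/5.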